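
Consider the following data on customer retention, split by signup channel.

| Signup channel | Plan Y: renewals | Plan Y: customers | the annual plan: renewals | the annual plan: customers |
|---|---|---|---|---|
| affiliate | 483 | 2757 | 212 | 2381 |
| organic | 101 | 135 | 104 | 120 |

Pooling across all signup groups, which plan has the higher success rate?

Affiliate: Plan Y 483/2757 = 17.5%, the annual plan 212/2381 = 8.9% → Plan Y
Organic: Plan Y 101/135 = 74.8%, the annual plan 104/120 = 86.7% → the annual plan
Overall: Plan Y 584/2892 = 20.2%, the annual plan 316/2501 = 12.6% → Plan Y
(Neither sweeps every signup group, but Plan Y has the higher pooled rate.)

Plan Y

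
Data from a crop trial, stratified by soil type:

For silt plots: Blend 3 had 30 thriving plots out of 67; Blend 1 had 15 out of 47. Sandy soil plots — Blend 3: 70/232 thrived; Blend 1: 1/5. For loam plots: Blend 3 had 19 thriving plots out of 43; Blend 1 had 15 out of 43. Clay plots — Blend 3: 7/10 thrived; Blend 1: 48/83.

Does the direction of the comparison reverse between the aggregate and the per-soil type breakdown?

Silt: Blend 3 30/67 = 44.8%, Blend 1 15/47 = 31.9% → Blend 3
Sandy soil: Blend 3 70/232 = 30.2%, Blend 1 1/5 = 20.0% → Blend 3
Loam: Blend 3 19/43 = 44.2%, Blend 1 15/43 = 34.9% → Blend 3
Clay: Blend 3 7/10 = 70.0%, Blend 1 48/83 = 57.8% → Blend 3
Overall: Blend 3 126/352 = 35.8%, Blend 1 79/178 = 44.4% → Blend 1
Blend 3 wins each soil group but Blend 1 wins overall — the comparison reverses. Blend 3's plots skew toward sandy soil, which has a lower base rate.

Yes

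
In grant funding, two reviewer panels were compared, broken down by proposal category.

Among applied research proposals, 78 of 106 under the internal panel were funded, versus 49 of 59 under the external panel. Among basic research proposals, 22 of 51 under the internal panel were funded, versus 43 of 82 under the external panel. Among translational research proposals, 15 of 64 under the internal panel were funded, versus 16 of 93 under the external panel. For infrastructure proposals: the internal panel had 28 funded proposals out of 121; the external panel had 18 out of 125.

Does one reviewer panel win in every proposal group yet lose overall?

Applied research: the internal panel 78/106 = 73.6%, the external panel 49/59 = 83.1% → the external panel
Basic research: the internal panel 22/51 = 43.1%, the external panel 43/82 = 52.4% → the external panel
Translational research: the internal panel 15/64 = 23.4%, the external panel 16/93 = 17.2% → the internal panel
Infrastructure: the internal panel 28/121 = 23.1%, the external panel 18/125 = 14.4% → the internal panel
Overall: the internal panel 143/342 = 41.8%, the external panel 126/359 = 35.1% → the internal panel
Neither sweeps: the internal panel wins 2 of 4 groups, the external panel wins 2. The internal panel wins overall but not every group — no Simpson reversal.

No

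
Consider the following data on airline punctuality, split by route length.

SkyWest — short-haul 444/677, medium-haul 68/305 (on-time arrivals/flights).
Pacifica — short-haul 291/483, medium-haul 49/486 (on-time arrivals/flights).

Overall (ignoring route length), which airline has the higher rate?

Short-haul: SkyWest 444/677 = 65.6%, Pacifica 291/483 = 60.2% → SkyWest
Medium-haul: SkyWest 68/305 = 22.3%, Pacifica 49/486 = 10.1% → SkyWest
Overall: SkyWest 512/982 = 52.1%, Pacifica 340/969 = 35.1% → SkyWest

SkyWest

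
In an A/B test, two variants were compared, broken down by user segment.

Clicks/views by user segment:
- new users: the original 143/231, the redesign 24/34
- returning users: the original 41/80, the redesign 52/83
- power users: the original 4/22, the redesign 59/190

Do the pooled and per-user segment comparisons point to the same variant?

New users: the original 143/231 = 61.9%, the redesign 24/34 = 70.6% → the redesign
Returning users: the original 41/80 = 51.2%, the redesign 52/83 = 62.7% → the redesign
Power users: the original 4/22 = 18.2%, the redesign 59/190 = 31.1% → the redesign
Overall: the original 188/333 = 56.5%, the redesign 135/307 = 44.0% → the original
The redesign wins each user group but the original wins overall — the comparison reverses. The redesign's views skew toward power users, which has a lower base rate.

No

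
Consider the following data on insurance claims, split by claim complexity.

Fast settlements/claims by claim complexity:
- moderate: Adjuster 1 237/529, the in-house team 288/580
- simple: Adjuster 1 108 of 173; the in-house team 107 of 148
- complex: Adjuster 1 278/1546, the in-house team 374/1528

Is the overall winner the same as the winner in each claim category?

Moderate: Adjuster 1 237/529 = 44.8%, the in-house team 288/580 = 49.7% → the in-house team
Simple: Adjuster 1 108/173 = 62.4%, the in-house team 107/148 = 72.3% → the in-house team
Complex: Adjuster 1 278/1546 = 18.0%, the in-house team 374/1528 = 24.5% → the in-house team
Overall: Adjuster 1 623/2248 = 27.7%, the in-house team 769/2256 = 34.1% → the in-house team
The in-house team wins overall and in every claim group — no reversal.

Yes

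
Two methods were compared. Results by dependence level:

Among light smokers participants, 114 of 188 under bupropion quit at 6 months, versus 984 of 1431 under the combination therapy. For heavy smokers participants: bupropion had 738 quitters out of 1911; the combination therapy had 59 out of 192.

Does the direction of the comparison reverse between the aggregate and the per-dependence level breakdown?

No

Light smokers: bupropion 114/188 = 60.6%, the combination therapy 984/1431 = 68.8% → the combination therapy
Heavy smokers: bupropion 738/1911 = 38.6%, the combination therapy 59/192 = 30.7% → bupropion
Overall: bupropion 852/2099 = 40.6%, the combination therapy 1043/1623 = 64.3% → the combination therapy
Neither sweeps: bupropion wins 1 of 2 groups, the combination therapy wins 1. The combination therapy wins overall but not every group — no Simpson reversal.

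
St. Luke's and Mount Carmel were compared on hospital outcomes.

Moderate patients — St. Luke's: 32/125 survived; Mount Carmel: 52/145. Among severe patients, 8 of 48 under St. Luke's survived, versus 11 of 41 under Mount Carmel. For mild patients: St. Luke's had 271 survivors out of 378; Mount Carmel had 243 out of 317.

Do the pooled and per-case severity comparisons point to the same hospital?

Yes

Moderate: St. Luke's 32/125 = 25.6%, Mount Carmel 52/145 = 35.9% → Mount Carmel
Severe: St. Luke's 8/48 = 16.7%, Mount Carmel 11/41 = 26.8% → Mount Carmel
Mild: St. Luke's 271/378 = 71.7%, Mount Carmel 243/317 = 76.7% → Mount Carmel
Overall: St. Luke's 311/551 = 56.4%, Mount Carmel 306/503 = 60.8% → Mount Carmel
Mount Carmel wins overall and in every case group — no reversal.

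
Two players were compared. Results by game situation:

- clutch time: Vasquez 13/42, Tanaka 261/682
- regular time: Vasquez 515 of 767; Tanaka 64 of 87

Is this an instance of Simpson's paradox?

Clutch time: Vasquez 13/42 = 31.0%, Tanaka 261/682 = 38.3% → Tanaka
Regular time: Vasquez 515/767 = 67.1%, Tanaka 64/87 = 73.6% → Tanaka
Overall: Vasquez 528/809 = 65.3%, Tanaka 325/769 = 42.3% → Vasquez
Tanaka wins each game group but Vasquez wins overall — the comparison reverses. Tanaka's attempts skew toward clutch time, which has a lower base rate.

Yes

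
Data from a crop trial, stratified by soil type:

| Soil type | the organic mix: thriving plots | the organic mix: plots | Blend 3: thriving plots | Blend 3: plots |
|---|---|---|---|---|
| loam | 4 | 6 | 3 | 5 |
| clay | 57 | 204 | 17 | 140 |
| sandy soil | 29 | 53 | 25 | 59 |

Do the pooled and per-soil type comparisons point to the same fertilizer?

Yes

Loam: the organic mix 4/6 = 66.7%, Blend 3 3/5 = 60.0% → the organic mix
Clay: the organic mix 57/204 = 27.9%, Blend 3 17/140 = 12.1% → the organic mix
Sandy soil: the organic mix 29/53 = 54.7%, Blend 3 25/59 = 42.4% → the organic mix
Overall: the organic mix 90/263 = 34.2%, Blend 3 45/204 = 22.1% → the organic mix
The organic mix wins overall and in every soil group — no reversal.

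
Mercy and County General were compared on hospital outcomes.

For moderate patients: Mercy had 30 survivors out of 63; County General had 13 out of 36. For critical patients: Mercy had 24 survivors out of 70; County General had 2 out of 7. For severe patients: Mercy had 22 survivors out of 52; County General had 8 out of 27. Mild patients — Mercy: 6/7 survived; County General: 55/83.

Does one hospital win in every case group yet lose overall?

Yes

Moderate: Mercy 30/63 = 47.6%, County General 13/36 = 36.1% → Mercy
Critical: Mercy 24/70 = 34.3%, County General 2/7 = 28.6% → Mercy
Severe: Mercy 22/52 = 42.3%, County General 8/27 = 29.6% → Mercy
Mild: Mercy 6/7 = 85.7%, County General 55/83 = 66.3% → Mercy
Overall: Mercy 82/192 = 42.7%, County General 78/153 = 51.0% → County General
Mercy wins each case group but County General wins overall — the comparison reverses. Mercy's patients skew toward critical, which has a lower base rate.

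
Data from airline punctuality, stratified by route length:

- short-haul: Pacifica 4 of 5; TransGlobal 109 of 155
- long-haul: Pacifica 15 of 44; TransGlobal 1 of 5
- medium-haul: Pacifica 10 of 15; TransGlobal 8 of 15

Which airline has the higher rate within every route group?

Pacifica

Short-haul: Pacifica 4/5 = 80.0%, TransGlobal 109/155 = 70.3% → Pacifica
Long-haul: Pacifica 15/44 = 34.1%, TransGlobal 1/5 = 20.0% → Pacifica
Medium-haul: Pacifica 10/15 = 66.7%, TransGlobal 8/15 = 53.3% → Pacifica
Pacifica has the higher rate in all 3 groups.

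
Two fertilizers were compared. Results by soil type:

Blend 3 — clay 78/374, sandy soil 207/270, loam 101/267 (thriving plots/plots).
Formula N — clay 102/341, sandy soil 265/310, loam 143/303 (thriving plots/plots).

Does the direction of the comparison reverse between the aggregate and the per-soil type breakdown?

Clay: Blend 3 78/374 = 20.9%, Formula N 102/341 = 29.9% → Formula N
Sandy soil: Blend 3 207/270 = 76.7%, Formula N 265/310 = 85.5% → Formula N
Loam: Blend 3 101/267 = 37.8%, Formula N 143/303 = 47.2% → Formula N
Overall: Blend 3 386/911 = 42.4%, Formula N 510/954 = 53.5% → Formula N
Formula N wins overall and in every soil group — no reversal.

No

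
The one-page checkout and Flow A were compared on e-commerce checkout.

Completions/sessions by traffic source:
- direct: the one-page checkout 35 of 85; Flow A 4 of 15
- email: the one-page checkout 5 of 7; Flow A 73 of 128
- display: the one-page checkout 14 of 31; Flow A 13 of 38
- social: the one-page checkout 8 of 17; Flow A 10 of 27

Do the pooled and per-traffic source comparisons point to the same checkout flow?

Direct: the one-page checkout 35/85 = 41.2%, Flow A 4/15 = 26.7% → the one-page checkout
Email: the one-page checkout 5/7 = 71.4%, Flow A 73/128 = 57.0% → the one-page checkout
Display: the one-page checkout 14/31 = 45.2%, Flow A 13/38 = 34.2% → the one-page checkout
Social: the one-page checkout 8/17 = 47.1%, Flow A 10/27 = 37.0% → the one-page checkout
Overall: the one-page checkout 62/140 = 44.3%, Flow A 100/208 = 48.1% → Flow A
The one-page checkout wins each traffic group but Flow A wins overall — the comparison reverses. The one-page checkout's sessions skew toward direct, which has a lower base rate.

No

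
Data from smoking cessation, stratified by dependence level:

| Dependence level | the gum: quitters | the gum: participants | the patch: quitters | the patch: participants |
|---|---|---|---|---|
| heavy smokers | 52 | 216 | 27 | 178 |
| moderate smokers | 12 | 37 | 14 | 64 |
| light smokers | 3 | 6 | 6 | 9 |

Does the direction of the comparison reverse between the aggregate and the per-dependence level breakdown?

No

Heavy smokers: the gum 52/216 = 24.1%, the patch 27/178 = 15.2% → the gum
Moderate smokers: the gum 12/37 = 32.4%, the patch 14/64 = 21.9% → the gum
Light smokers: the gum 3/6 = 50.0%, the patch 6/9 = 66.7% → the patch
Overall: the gum 67/259 = 25.9%, the patch 47/251 = 18.7% → the gum
Neither sweeps: the gum wins 2 of 3 groups, the patch wins 1. The gum wins overall but not every group — no Simpson reversal.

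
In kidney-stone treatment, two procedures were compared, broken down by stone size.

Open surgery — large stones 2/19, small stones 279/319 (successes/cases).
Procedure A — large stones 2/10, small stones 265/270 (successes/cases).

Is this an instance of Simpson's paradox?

No

Large stones: open surgery 2/19 = 10.5%, Procedure A 2/10 = 20.0% → Procedure A
Small stones: open surgery 279/319 = 87.5%, Procedure A 265/270 = 98.1% → Procedure A
Overall: open surgery 281/338 = 83.1%, Procedure A 267/280 = 95.4% → Procedure A
Procedure A wins overall and in every stone group — no reversal.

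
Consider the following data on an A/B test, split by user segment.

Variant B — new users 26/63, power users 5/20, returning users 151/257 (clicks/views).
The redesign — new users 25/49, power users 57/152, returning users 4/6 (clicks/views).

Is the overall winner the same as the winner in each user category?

New users: Variant B 26/63 = 41.3%, the redesign 25/49 = 51.0% → the redesign
Power users: Variant B 5/20 = 25.0%, the redesign 57/152 = 37.5% → the redesign
Returning users: Variant B 151/257 = 58.8%, the redesign 4/6 = 66.7% → the redesign
Overall: Variant B 182/340 = 53.5%, the redesign 86/207 = 41.5% → Variant B
The redesign wins each user group but Variant B wins overall — the comparison reverses. The redesign's views skew toward power users, which has a lower base rate.

No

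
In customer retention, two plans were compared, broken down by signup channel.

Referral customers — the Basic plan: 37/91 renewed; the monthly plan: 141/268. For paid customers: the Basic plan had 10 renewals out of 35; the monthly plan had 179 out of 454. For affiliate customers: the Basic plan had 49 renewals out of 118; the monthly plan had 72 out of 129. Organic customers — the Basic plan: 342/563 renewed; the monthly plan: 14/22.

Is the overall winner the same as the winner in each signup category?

Referral: the Basic plan 37/91 = 40.7%, the monthly plan 141/268 = 52.6% → the monthly plan
Paid: the Basic plan 10/35 = 28.6%, the monthly plan 179/454 = 39.4% → the monthly plan
Affiliate: the Basic plan 49/118 = 41.5%, the monthly plan 72/129 = 55.8% → the monthly plan
Organic: the Basic plan 342/563 = 60.7%, the monthly plan 14/22 = 63.6% → the monthly plan
Overall: the Basic plan 438/807 = 54.3%, the monthly plan 406/873 = 46.5% → the Basic plan
The monthly plan wins each signup group but the Basic plan wins overall — the comparison reverses. The monthly plan's customers skew toward paid, which has a lower base rate.

No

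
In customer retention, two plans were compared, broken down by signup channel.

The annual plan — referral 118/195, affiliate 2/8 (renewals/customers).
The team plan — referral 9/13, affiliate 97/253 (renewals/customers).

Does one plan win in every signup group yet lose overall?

Referral: the annual plan 118/195 = 60.5%, the team plan 9/13 = 69.2% → the team plan
Affiliate: the annual plan 2/8 = 25.0%, the team plan 97/253 = 38.3% → the team plan
Overall: the annual plan 120/203 = 59.1%, the team plan 106/266 = 39.8% → the annual plan
The team plan wins each signup group but the annual plan wins overall — the comparison reverses. The team plan's customers skew toward affiliate, which has a lower base rate.

Yes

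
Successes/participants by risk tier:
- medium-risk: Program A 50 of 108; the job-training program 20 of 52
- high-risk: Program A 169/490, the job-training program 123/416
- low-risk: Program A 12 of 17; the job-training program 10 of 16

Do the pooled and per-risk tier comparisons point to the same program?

Medium-risk: Program A 50/108 = 46.3%, the job-training program 20/52 = 38.5% → Program A
High-risk: Program A 169/490 = 34.5%, the job-training program 123/416 = 29.6% → Program A
Low-risk: Program A 12/17 = 70.6%, the job-training program 10/16 = 62.5% → Program A
Overall: Program A 231/615 = 37.6%, the job-training program 153/484 = 31.6% → Program A
Program A wins overall and in every risk group — no reversal.

Yes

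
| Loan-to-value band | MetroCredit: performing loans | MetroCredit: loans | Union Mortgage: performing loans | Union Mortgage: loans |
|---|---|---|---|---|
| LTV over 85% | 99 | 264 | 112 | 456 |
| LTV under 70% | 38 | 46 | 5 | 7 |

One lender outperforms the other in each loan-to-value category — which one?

MetroCredit

LTV over 85%: MetroCredit 99/264 = 37.5%, Union Mortgage 112/456 = 24.6% → MetroCredit
LTV under 70%: MetroCredit 38/46 = 82.6%, Union Mortgage 5/7 = 71.4% → MetroCredit
MetroCredit has the higher rate in both groups.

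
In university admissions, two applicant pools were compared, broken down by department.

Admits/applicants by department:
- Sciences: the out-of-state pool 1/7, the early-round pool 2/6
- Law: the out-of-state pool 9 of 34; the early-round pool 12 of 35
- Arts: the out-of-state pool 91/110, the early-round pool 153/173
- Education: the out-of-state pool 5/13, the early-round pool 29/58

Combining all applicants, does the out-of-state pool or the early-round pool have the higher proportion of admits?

Sciences: the out-of-state pool 1/7 = 14.3%, the early-round pool 2/6 = 33.3% → the early-round pool
Law: the out-of-state pool 9/34 = 26.5%, the early-round pool 12/35 = 34.3% → the early-round pool
Arts: the out-of-state pool 91/110 = 82.7%, the early-round pool 153/173 = 88.4% → the early-round pool
Education: the out-of-state pool 5/13 = 38.5%, the early-round pool 29/58 = 50.0% → the early-round pool
Overall: the out-of-state pool 106/164 = 64.6%, the early-round pool 196/272 = 72.1% → the early-round pool

the early-round pool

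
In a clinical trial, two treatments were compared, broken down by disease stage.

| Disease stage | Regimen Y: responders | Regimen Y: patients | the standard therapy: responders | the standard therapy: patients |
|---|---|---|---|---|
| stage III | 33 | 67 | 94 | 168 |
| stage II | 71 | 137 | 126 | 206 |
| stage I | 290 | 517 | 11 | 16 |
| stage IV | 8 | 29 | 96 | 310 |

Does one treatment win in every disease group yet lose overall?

Stage III: Regimen Y 33/67 = 49.3%, the standard therapy 94/168 = 56.0% → the standard therapy
Stage II: Regimen Y 71/137 = 51.8%, the standard therapy 126/206 = 61.2% → the standard therapy
Stage I: Regimen Y 290/517 = 56.1%, the standard therapy 11/16 = 68.8% → the standard therapy
Stage IV: Regimen Y 8/29 = 27.6%, the standard therapy 96/310 = 31.0% → the standard therapy
Overall: Regimen Y 402/750 = 53.6%, the standard therapy 327/700 = 46.7% → Regimen Y
The standard therapy wins each disease group but Regimen Y wins overall — the comparison reverses. The standard therapy's patients skew toward stage IV, which has a lower base rate.

Yes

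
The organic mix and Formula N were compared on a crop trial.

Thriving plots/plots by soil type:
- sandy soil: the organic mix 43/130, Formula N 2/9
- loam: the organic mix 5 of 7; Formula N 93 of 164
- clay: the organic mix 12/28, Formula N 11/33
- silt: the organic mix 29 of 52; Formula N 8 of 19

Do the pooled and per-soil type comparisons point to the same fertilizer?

Sandy soil: the organic mix 43/130 = 33.1%, Formula N 2/9 = 22.2% → the organic mix
Loam: the organic mix 5/7 = 71.4%, Formula N 93/164 = 56.7% → the organic mix
Clay: the organic mix 12/28 = 42.9%, Formula N 11/33 = 33.3% → the organic mix
Silt: the organic mix 29/52 = 55.8%, Formula N 8/19 = 42.1% → the organic mix
Overall: the organic mix 89/217 = 41.0%, Formula N 114/225 = 50.7% → Formula N
The organic mix wins each soil group but Formula N wins overall — the comparison reverses. The organic mix's plots skew toward sandy soil, which has a lower base rate.

No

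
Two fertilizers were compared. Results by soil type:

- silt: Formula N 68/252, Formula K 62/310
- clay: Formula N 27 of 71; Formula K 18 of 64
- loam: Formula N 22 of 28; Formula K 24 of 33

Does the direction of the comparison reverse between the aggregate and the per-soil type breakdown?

Silt: Formula N 68/252 = 27.0%, Formula K 62/310 = 20.0% → Formula N
Clay: Formula N 27/71 = 38.0%, Formula K 18/64 = 28.1% → Formula N
Loam: Formula N 22/28 = 78.6%, Formula K 24/33 = 72.7% → Formula N
Overall: Formula N 117/351 = 33.3%, Formula K 104/407 = 25.6% → Formula N
Formula N wins overall and in every soil group — no reversal.

No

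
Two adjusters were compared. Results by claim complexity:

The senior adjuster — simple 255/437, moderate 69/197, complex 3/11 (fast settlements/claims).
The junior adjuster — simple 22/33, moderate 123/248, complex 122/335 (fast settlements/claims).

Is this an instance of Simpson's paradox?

Simple: the senior adjuster 255/437 = 58.4%, the junior adjuster 22/33 = 66.7% → the junior adjuster
Moderate: the senior adjuster 69/197 = 35.0%, the junior adjuster 123/248 = 49.6% → the junior adjuster
Complex: the senior adjuster 3/11 = 27.3%, the junior adjuster 122/335 = 36.4% → the junior adjuster
Overall: the senior adjuster 327/645 = 50.7%, the junior adjuster 267/616 = 43.3% → the senior adjuster
The junior adjuster wins each claim group but the senior adjuster wins overall — the comparison reverses. The junior adjuster's claims skew toward complex, which has a lower base rate.

Yes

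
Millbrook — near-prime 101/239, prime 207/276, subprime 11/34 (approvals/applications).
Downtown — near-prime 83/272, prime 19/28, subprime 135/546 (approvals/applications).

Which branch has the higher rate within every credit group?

Millbrook

Near-prime: Millbrook 101/239 = 42.3%, Downtown 83/272 = 30.5% → Millbrook
Prime: Millbrook 207/276 = 75.0%, Downtown 19/28 = 67.9% → Millbrook
Subprime: Millbrook 11/34 = 32.4%, Downtown 135/546 = 24.7% → Millbrook
Millbrook has the higher rate in all 3 groups.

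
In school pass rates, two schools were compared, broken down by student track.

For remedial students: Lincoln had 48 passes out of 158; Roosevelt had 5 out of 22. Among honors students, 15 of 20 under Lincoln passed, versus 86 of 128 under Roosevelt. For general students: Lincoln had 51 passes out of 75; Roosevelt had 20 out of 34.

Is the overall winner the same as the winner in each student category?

No

Remedial: Lincoln 48/158 = 30.4%, Roosevelt 5/22 = 22.7% → Lincoln
Honors: Lincoln 15/20 = 75.0%, Roosevelt 86/128 = 67.2% → Lincoln
General: Lincoln 51/75 = 68.0%, Roosevelt 20/34 = 58.8% → Lincoln
Overall: Lincoln 114/253 = 45.1%, Roosevelt 111/184 = 60.3% → Roosevelt
Lincoln wins each student group but Roosevelt wins overall — the comparison reverses. Lincoln's students skew toward remedial, which has a lower base rate.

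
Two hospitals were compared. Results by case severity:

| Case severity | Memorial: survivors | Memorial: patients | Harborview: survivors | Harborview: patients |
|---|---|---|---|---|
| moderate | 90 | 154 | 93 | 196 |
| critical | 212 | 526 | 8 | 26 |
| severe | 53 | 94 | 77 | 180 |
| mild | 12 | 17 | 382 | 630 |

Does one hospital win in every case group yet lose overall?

Yes

Moderate: Memorial 90/154 = 58.4%, Harborview 93/196 = 47.4% → Memorial
Critical: Memorial 212/526 = 40.3%, Harborview 8/26 = 30.8% → Memorial
Severe: Memorial 53/94 = 56.4%, Harborview 77/180 = 42.8% → Memorial
Mild: Memorial 12/17 = 70.6%, Harborview 382/630 = 60.6% → Memorial
Overall: Memorial 367/791 = 46.4%, Harborview 560/1032 = 54.3% → Harborview
Memorial wins each case group but Harborview wins overall — the comparison reverses. Memorial's patients skew toward critical, which has a lower base rate.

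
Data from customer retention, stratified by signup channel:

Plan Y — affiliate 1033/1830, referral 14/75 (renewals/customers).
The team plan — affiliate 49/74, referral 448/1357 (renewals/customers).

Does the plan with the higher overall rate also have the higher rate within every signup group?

No

Affiliate: Plan Y 1033/1830 = 56.4%, the team plan 49/74 = 66.2% → the team plan
Referral: Plan Y 14/75 = 18.7%, the team plan 448/1357 = 33.0% → the team plan
Overall: Plan Y 1047/1905 = 55.0%, the team plan 497/1431 = 34.7% → Plan Y
The team plan wins each signup group but Plan Y wins overall — the comparison reverses. The team plan's customers skew toward referral, which has a lower base rate.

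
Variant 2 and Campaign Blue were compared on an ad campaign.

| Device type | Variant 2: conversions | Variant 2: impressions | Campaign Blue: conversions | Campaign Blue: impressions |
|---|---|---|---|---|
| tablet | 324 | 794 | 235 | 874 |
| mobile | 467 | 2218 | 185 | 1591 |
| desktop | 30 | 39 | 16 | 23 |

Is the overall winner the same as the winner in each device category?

Tablet: Variant 2 324/794 = 40.8%, Campaign Blue 235/874 = 26.9% → Variant 2
Mobile: Variant 2 467/2218 = 21.1%, Campaign Blue 185/1591 = 11.6% → Variant 2
Desktop: Variant 2 30/39 = 76.9%, Campaign Blue 16/23 = 69.6% → Variant 2
Overall: Variant 2 821/3051 = 26.9%, Campaign Blue 436/2488 = 17.5% → Variant 2
Variant 2 wins overall and in every device group — no reversal.

Yes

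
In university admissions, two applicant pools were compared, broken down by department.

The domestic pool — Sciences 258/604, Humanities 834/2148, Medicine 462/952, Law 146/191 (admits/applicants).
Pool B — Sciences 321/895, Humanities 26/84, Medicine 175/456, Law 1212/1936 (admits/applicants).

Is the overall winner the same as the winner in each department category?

Sciences: the domestic pool 258/604 = 42.7%, Pool B 321/895 = 35.9% → the domestic pool
Humanities: the domestic pool 834/2148 = 38.8%, Pool B 26/84 = 31.0% → the domestic pool
Medicine: the domestic pool 462/952 = 48.5%, Pool B 175/456 = 38.4% → the domestic pool
Law: the domestic pool 146/191 = 76.4%, Pool B 1212/1936 = 62.6% → the domestic pool
Overall: the domestic pool 1700/3895 = 43.6%, Pool B 1734/3371 = 51.4% → Pool B
The domestic pool wins each department group but Pool B wins overall — the comparison reverses. The domestic pool's applicants skew toward Humanities, which has a lower base rate.

No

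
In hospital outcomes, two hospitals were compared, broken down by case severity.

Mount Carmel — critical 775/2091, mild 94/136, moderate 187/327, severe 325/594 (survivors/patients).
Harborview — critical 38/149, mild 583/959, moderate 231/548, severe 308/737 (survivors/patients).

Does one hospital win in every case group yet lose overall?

Yes

Critical: Mount Carmel 775/2091 = 37.1%, Harborview 38/149 = 25.5% → Mount Carmel
Mild: Mount Carmel 94/136 = 69.1%, Harborview 583/959 = 60.8% → Mount Carmel
Moderate: Mount Carmel 187/327 = 57.2%, Harborview 231/548 = 42.2% → Mount Carmel
Severe: Mount Carmel 325/594 = 54.7%, Harborview 308/737 = 41.8% → Mount Carmel
Overall: Mount Carmel 1381/3148 = 43.9%, Harborview 1160/2393 = 48.5% → Harborview
Mount Carmel wins each case group but Harborview wins overall — the comparison reverses. Mount Carmel's patients skew toward critical, which has a lower base rate.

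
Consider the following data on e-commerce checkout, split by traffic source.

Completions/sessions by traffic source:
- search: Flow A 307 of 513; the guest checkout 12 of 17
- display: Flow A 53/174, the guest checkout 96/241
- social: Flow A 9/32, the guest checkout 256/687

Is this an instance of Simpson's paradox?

Search: Flow A 307/513 = 59.8%, the guest checkout 12/17 = 70.6% → the guest checkout
Display: Flow A 53/174 = 30.5%, the guest checkout 96/241 = 39.8% → the guest checkout
Social: Flow A 9/32 = 28.1%, the guest checkout 256/687 = 37.3% → the guest checkout
Overall: Flow A 369/719 = 51.3%, the guest checkout 364/945 = 38.5% → Flow A
The guest checkout wins each traffic group but Flow A wins overall — the comparison reverses. The guest checkout's sessions skew toward social, which has a lower base rate.

Yes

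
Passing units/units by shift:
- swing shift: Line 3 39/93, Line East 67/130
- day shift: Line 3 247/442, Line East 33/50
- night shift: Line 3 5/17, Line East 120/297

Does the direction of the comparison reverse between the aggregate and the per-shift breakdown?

Yes

Swing shift: Line 3 39/93 = 41.9%, Line East 67/130 = 51.5% → Line East
Day shift: Line 3 247/442 = 55.9%, Line East 33/50 = 66.0% → Line East
Night shift: Line 3 5/17 = 29.4%, Line East 120/297 = 40.4% → Line East
Overall: Line 3 291/552 = 52.7%, Line East 220/477 = 46.1% → Line 3
Line East wins each shift group but Line 3 wins overall — the comparison reverses. Line East's units skew toward night shift, which has a lower base rate.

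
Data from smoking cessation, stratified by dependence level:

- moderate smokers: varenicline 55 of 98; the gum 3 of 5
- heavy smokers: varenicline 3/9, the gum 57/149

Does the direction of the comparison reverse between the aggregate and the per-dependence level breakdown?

Yes

Moderate smokers: varenicline 55/98 = 56.1%, the gum 3/5 = 60.0% → the gum
Heavy smokers: varenicline 3/9 = 33.3%, the gum 57/149 = 38.3% → the gum
Overall: varenicline 58/107 = 54.2%, the gum 60/154 = 39.0% → varenicline
The gum wins each dependence group but varenicline wins overall — the comparison reverses. The gum's participants skew toward heavy smokers, which has a lower base rate.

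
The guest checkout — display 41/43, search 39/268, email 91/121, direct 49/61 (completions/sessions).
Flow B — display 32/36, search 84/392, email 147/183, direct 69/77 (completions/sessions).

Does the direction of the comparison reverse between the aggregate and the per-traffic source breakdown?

Display: the guest checkout 41/43 = 95.3%, Flow B 32/36 = 88.9% → the guest checkout
Search: the guest checkout 39/268 = 14.6%, Flow B 84/392 = 21.4% → Flow B
Email: the guest checkout 91/121 = 75.2%, Flow B 147/183 = 80.3% → Flow B
Direct: the guest checkout 49/61 = 80.3%, Flow B 69/77 = 89.6% → Flow B
Overall: the guest checkout 220/493 = 44.6%, Flow B 332/688 = 48.3% → Flow B
Neither sweeps: the guest checkout wins 1 of 4 groups, Flow B wins 3. Flow B wins overall but not every group — no Simpson reversal.

No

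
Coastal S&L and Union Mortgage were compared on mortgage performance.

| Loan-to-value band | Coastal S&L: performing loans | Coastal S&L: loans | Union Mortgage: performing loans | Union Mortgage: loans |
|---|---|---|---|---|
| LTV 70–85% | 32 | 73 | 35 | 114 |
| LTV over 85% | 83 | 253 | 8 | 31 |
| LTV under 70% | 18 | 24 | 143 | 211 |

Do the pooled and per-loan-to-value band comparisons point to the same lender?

No

LTV 70–85%: Coastal S&L 32/73 = 43.8%, Union Mortgage 35/114 = 30.7% → Coastal S&L
LTV over 85%: Coastal S&L 83/253 = 32.8%, Union Mortgage 8/31 = 25.8% → Coastal S&L
LTV under 70%: Coastal S&L 18/24 = 75.0%, Union Mortgage 143/211 = 67.8% → Coastal S&L
Overall: Coastal S&L 133/350 = 38.0%, Union Mortgage 186/356 = 52.2% → Union Mortgage
Coastal S&L wins each loan-to-value group but Union Mortgage wins overall — the comparison reverses. Coastal S&L's loans skew toward LTV over 85%, which has a lower base rate.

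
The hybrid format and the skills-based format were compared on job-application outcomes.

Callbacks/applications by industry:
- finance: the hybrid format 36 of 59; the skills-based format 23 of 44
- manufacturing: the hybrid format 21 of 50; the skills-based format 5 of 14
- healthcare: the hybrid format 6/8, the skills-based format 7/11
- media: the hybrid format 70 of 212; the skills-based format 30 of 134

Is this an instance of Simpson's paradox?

No

Finance: the hybrid format 36/59 = 61.0%, the skills-based format 23/44 = 52.3% → the hybrid format
Manufacturing: the hybrid format 21/50 = 42.0%, the skills-based format 5/14 = 35.7% → the hybrid format
Healthcare: the hybrid format 6/8 = 75.0%, the skills-based format 7/11 = 63.6% → the hybrid format
Media: the hybrid format 70/212 = 33.0%, the skills-based format 30/134 = 22.4% → the hybrid format
Overall: the hybrid format 133/329 = 40.4%, the skills-based format 65/203 = 32.0% → the hybrid format
The hybrid format wins overall and in every industry group — no reversal.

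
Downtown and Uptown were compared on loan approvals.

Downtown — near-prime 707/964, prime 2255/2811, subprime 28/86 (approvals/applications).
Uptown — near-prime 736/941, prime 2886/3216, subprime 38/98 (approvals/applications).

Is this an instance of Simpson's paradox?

Near-prime: Downtown 707/964 = 73.3%, Uptown 736/941 = 78.2% → Uptown
Prime: Downtown 2255/2811 = 80.2%, Uptown 2886/3216 = 89.7% → Uptown
Subprime: Downtown 28/86 = 32.6%, Uptown 38/98 = 38.8% → Uptown
Overall: Downtown 2990/3861 = 77.4%, Uptown 3660/4255 = 86.0% → Uptown
Uptown wins overall and in every credit group — no reversal.

No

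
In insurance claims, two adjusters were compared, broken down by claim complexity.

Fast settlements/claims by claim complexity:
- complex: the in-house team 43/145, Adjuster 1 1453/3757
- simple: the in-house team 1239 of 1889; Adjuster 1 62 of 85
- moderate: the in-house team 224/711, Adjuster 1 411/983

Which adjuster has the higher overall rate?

the in-house team

Complex: the in-house team 43/145 = 29.7%, Adjuster 1 1453/3757 = 38.7% → Adjuster 1
Simple: the in-house team 1239/1889 = 65.6%, Adjuster 1 62/85 = 72.9% → Adjuster 1
Moderate: the in-house team 224/711 = 31.5%, Adjuster 1 411/983 = 41.8% → Adjuster 1
Overall: the in-house team 1506/2745 = 54.9%, Adjuster 1 1926/4825 = 39.9% → the in-house team
(Adjuster 1 wins every claim group but the in-house team wins overall — Adjuster 1's claims skew toward the low-rate complex group.)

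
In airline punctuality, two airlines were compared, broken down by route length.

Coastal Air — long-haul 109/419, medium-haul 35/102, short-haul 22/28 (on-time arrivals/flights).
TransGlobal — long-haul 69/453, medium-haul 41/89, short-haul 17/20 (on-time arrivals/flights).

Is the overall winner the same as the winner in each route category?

Long-haul: Coastal Air 109/419 = 26.0%, TransGlobal 69/453 = 15.2% → Coastal Air
Medium-haul: Coastal Air 35/102 = 34.3%, TransGlobal 41/89 = 46.1% → TransGlobal
Short-haul: Coastal Air 22/28 = 78.6%, TransGlobal 17/20 = 85.0% → TransGlobal
Overall: Coastal Air 166/549 = 30.2%, TransGlobal 127/562 = 22.6% → Coastal Air
Neither sweeps: Coastal Air wins 1 of 3 groups, TransGlobal wins 2. Coastal Air wins overall but not every group — no Simpson reversal.

No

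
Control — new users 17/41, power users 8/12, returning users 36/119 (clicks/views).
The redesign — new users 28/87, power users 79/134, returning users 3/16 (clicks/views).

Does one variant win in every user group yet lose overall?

New users: Control 17/41 = 41.5%, the redesign 28/87 = 32.2% → Control
Power users: Control 8/12 = 66.7%, the redesign 79/134 = 59.0% → Control
Returning users: Control 36/119 = 30.3%, the redesign 3/16 = 18.8% → Control
Overall: Control 61/172 = 35.5%, the redesign 110/237 = 46.4% → the redesign
Control wins each user group but the redesign wins overall — the comparison reverses. Control's views skew toward returning users, which has a lower base rate.

Yes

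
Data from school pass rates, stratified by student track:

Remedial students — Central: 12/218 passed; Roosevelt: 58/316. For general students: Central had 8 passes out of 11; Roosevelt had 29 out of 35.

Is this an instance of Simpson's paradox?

No

Remedial: Central 12/218 = 5.5%, Roosevelt 58/316 = 18.4% → Roosevelt
General: Central 8/11 = 72.7%, Roosevelt 29/35 = 82.9% → Roosevelt
Overall: Central 20/229 = 8.7%, Roosevelt 87/351 = 24.8% → Roosevelt
Roosevelt wins overall and in every student group — no reversal.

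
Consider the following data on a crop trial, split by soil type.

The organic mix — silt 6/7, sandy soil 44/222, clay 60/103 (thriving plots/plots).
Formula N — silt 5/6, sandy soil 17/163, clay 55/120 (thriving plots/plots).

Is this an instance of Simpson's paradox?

Silt: the organic mix 6/7 = 85.7%, Formula N 5/6 = 83.3% → the organic mix
Sandy soil: the organic mix 44/222 = 19.8%, Formula N 17/163 = 10.4% → the organic mix
Clay: the organic mix 60/103 = 58.3%, Formula N 55/120 = 45.8% → the organic mix
Overall: the organic mix 110/332 = 33.1%, Formula N 77/289 = 26.6% → the organic mix
The organic mix wins overall and in every soil group — no reversal.

No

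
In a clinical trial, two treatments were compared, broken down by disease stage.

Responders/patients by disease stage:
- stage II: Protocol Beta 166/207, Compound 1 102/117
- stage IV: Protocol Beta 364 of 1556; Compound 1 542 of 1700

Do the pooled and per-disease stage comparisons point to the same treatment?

Stage II: Protocol Beta 166/207 = 80.2%, Compound 1 102/117 = 87.2% → Compound 1
Stage IV: Protocol Beta 364/1556 = 23.4%, Compound 1 542/1700 = 31.9% → Compound 1
Overall: Protocol Beta 530/1763 = 30.1%, Compound 1 644/1817 = 35.4% → Compound 1
Compound 1 wins overall and in every disease group — no reversal.

Yes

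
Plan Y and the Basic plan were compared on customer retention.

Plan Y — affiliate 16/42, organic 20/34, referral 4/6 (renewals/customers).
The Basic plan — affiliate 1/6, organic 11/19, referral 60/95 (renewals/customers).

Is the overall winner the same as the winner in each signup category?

No

Affiliate: Plan Y 16/42 = 38.1%, the Basic plan 1/6 = 16.7% → Plan Y
Organic: Plan Y 20/34 = 58.8%, the Basic plan 11/19 = 57.9% → Plan Y
Referral: Plan Y 4/6 = 66.7%, the Basic plan 60/95 = 63.2% → Plan Y
Overall: Plan Y 40/82 = 48.8%, the Basic plan 72/120 = 60.0% → the Basic plan
Plan Y wins each signup group but the Basic plan wins overall — the comparison reverses. Plan Y's customers skew toward affiliate, which has a lower base rate.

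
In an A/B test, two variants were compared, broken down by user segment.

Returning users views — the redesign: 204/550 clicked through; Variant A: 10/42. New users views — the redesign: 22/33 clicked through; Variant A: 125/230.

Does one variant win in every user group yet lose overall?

Returning users: the redesign 204/550 = 37.1%, Variant A 10/42 = 23.8% → the redesign
New users: the redesign 22/33 = 66.7%, Variant A 125/230 = 54.3% → the redesign
Overall: the redesign 226/583 = 38.8%, Variant A 135/272 = 49.6% → Variant A
The redesign wins each user group but Variant A wins overall — the comparison reverses. The redesign's views skew toward returning users, which has a lower base rate.

Yes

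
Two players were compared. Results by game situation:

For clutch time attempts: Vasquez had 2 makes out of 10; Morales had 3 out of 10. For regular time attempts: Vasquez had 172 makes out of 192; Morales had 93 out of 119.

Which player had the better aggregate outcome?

Clutch time: Vasquez 2/10 = 20.0%, Morales 3/10 = 30.0% → Morales
Regular time: Vasquez 172/192 = 89.6%, Morales 93/119 = 78.2% → Vasquez
Overall: Vasquez 174/202 = 86.1%, Morales 96/129 = 74.4% → Vasquez
(Neither sweeps every game group, but Vasquez has the higher pooled rate.)

Vasquez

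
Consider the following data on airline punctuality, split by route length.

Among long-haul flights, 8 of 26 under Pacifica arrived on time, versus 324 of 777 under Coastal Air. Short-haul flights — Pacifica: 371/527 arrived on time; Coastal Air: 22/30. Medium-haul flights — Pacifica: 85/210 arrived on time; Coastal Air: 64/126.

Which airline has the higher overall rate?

Pacifica

Long-haul: Pacifica 8/26 = 30.8%, Coastal Air 324/777 = 41.7% → Coastal Air
Short-haul: Pacifica 371/527 = 70.4%, Coastal Air 22/30 = 73.3% → Coastal Air
Medium-haul: Pacifica 85/210 = 40.5%, Coastal Air 64/126 = 50.8% → Coastal Air
Overall: Pacifica 464/763 = 60.8%, Coastal Air 410/933 = 43.9% → Pacifica
(Coastal Air wins every route group but Pacifica wins overall — Coastal Air's flights skew toward the low-rate long-haul group.)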